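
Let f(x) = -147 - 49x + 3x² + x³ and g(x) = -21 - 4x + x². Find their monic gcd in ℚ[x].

Apply the Euclidean algorithm:
  x³ + 3x² - 49x - 147 = (x + 7)(x² - 4x - 21) + (0)
The last nonzero remainder x² - 4x - 21 is already monic.

-21 - 4x + x²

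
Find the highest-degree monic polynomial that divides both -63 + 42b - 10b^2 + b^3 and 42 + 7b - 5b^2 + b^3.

Apply the Euclidean algorithm:
  b^3 - 10b^2 + 42b - 63 = (b^3 - 5b^2 + 7b + 42) + (-5b^2 + 35b - 105)
  b^3 - 5b^2 + 7b + 42 = (-(1/5)b - 2/5)(-5b^2 + 35b - 105) + (0)
Last nonzero remainder: -5b^2 + 35b - 105. Dividing through by -5 gives the monic gcd b^2 - 7b + 21.

21 - 7b + b^2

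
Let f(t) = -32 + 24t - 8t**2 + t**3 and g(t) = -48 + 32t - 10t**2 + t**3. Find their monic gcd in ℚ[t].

8 - 4t + t**2

Apply the Euclidean algorithm:
  t**3 - 8t**2 + 24t - 32 = (t**3 - 10t**2 + 32t - 48) + (2t**2 - 8t + 16)
  t**3 - 10t**2 + 32t - 48 = ((1/2)t - 3)(2t**2 - 8t + 16) + (0)
Last nonzero remainder: 2t**2 - 8t + 16. Dividing through by 2 gives the monic gcd t**2 - 4t + 8.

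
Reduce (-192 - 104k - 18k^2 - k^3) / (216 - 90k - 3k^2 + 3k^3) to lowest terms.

(-32 - 12k - k^2)/(36 - 21k + 3k^2)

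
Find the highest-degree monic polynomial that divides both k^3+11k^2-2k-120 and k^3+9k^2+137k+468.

k+4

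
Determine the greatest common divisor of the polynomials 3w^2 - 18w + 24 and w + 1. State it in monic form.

By polynomial division,
  3w^2 - 18w + 24 = (3w - 21)(w + 1) + (45)
  w + 1 = ((1/45)w + 1/45)(45) + (0)
The last nonzero remainder is the constant 45, so the polynomials are coprime and gcd = 1.

1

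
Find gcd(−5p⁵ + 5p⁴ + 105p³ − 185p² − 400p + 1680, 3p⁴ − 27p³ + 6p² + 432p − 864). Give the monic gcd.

Apply the Euclidean algorithm:
  −5p⁵ + 5p⁴ + 105p³ − 185p² − 400p + 1680 = (−(5/3)p − 40/3)(3p⁴ − 27p³ + 6p² + 432p − 864) + (−245p³ + 615p² + 3920p − 9840)
  3p⁴ − 27p³ + 6p² + 432p − 864 = (−(3/245)p + 954/12005)(−245p³ + 615p² + 3920p − 9840) + ((12312/2401)p² − 196992/2401)
  −245p³ + 615p² + 3920p − 9840 = (−(588245/12312)p + 492205/4104)((12312/2401)p² − 196992/2401) + (0)
Last nonzero remainder: (12312/2401)p² − 196992/2401. Dividing through by 12312/2401 gives the monic gcd p² − 16.

p² − 16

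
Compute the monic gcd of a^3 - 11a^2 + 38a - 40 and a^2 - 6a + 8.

By polynomial division,
  a^3 - 11a^2 + 38a - 40 = (a - 5)(a^2 - 6a + 8) + (0)
The last nonzero remainder a^2 - 6a + 8 is already monic.

a^2 - 6a + 8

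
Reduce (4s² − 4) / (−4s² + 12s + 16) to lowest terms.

(−s + 1)/(s − 4)

Repeated division with remainder:
  4s² − 4 = (−1)(−4s² + 12s + 16) + (12s + 12)
  −4s² + 12s + 16 = (−(1/3)s + 4/3)(12s + 12) + (0)
Last nonzero remainder: 12s + 12. Dividing through by 12 gives the monic gcd s + 1.
Cancel s + 1 from numerator and denominator to get the reduced form.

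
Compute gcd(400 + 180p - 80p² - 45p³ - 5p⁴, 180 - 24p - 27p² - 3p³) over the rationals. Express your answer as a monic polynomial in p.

Repeated division with remainder:
  -5p⁴ - 45p³ - 80p² + 180p + 400 = ((5/3)p)(-3p³ - 27p² - 24p + 180) + (-40p² - 120p + 400)
  -3p³ - 27p² - 24p + 180 = ((3/40)p + 9/20)(-40p² - 120p + 400) + (0)
Last nonzero remainder: -40p² - 120p + 400. Dividing through by -40 gives the monic gcd p² + 3p - 10.

-10 + 3p + p²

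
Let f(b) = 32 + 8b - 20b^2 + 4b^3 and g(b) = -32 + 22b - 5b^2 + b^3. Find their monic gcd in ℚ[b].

By polynomial division,
  4b^3 - 20b^2 + 8b + 32 = (4)(b^3 - 5b^2 + 22b - 32) + (-80b + 160)
  b^3 - 5b^2 + 22b - 32 = (-(1/80)b^2 + (3/80)b - 1/5)(-80b + 160) + (0)
Last nonzero remainder: -80b + 160. Dividing through by -80 gives the monic gcd b - 2.

-2 + b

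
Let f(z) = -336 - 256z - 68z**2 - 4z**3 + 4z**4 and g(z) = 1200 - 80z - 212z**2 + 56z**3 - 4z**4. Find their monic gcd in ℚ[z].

-12 - 4z + z**2

Repeated division with remainder:
  4z**4 - 4z**3 - 68z**2 - 256z - 336 = (-1)(-4z**4 + 56z**3 - 212z**2 - 80z + 1200) + (52z**3 - 280z**2 - 336z + 864)
  -4z**4 + 56z**3 - 212z**2 - 80z + 1200 = (-(1/13)z + 112/169)(52z**3 - 280z**2 - 336z + 864) + (-(8836/169)z**2 + (35344/169)z + 106032/169)
  52z**3 - 280z**2 - 336z + 864 = (-(2197/2209)z + 3042/2209)(-(8836/169)z**2 + (35344/169)z + 106032/169) + (0)
Last nonzero remainder: -(8836/169)z**2 + (35344/169)z + 106032/169. Dividing through by -8836/169 gives the monic gcd z**2 - 4z - 12.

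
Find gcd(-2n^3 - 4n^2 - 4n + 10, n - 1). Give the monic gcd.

n - 1

Apply the Euclidean algorithm:
  -2n^3 - 4n^2 - 4n + 10 = (-2n^2 - 6n - 10)(n - 1) + (0)
The last nonzero remainder n - 1 is already monic.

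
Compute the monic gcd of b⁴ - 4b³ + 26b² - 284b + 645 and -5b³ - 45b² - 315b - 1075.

b² + 4b + 43

Repeated division with remainder:
  b⁴ - 4b³ + 26b² - 284b + 645 = (-(1/5)b + 13/5)(-5b³ - 45b² - 315b - 1075) + (80b² + 320b + 3440)
  -5b³ - 45b² - 315b - 1075 = (-(1/16)b - 5/16)(80b² + 320b + 3440) + (0)
Last nonzero remainder: 80b² + 320b + 3440. Dividing through by 80 gives the monic gcd b² + 4b + 43.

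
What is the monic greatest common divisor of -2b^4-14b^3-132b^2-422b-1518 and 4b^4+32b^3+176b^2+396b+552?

b^2+5b+23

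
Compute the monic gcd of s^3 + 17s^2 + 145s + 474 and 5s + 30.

s + 6

By polynomial division,
  s^3 + 17s^2 + 145s + 474 = ((1/5)s^2 + (11/5)s + 79/5)(5s + 30) + (0)
Last nonzero remainder: 5s + 30. Dividing through by 5 gives the monic gcd s + 6.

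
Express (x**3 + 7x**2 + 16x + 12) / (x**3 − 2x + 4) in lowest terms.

(x**2 + 5x + 6)/(x**2 − 2x + 2)

By polynomial division,
  x**3 + 7x**2 + 16x + 12 = (x**3 − 2x + 4) + (7x**2 + 18x + 8)
  x**3 − 2x + 4 = ((1/7)x − 18/49)(7x**2 + 18x + 8) + ((170/49)x + 340/49)
  7x**2 + 18x + 8 = ((343/170)x + 98/85)((170/49)x + 340/49) + (0)
Last nonzero remainder: (170/49)x + 340/49. Dividing through by 170/49 gives the monic gcd x + 2.
Cancel x + 2 from numerator and denominator to get the reduced form.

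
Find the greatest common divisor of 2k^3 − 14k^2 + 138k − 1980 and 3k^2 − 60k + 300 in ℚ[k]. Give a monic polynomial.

Repeated division with remainder:
  2k^3 − 14k^2 + 138k − 1980 = ((2/3)k + 26/3)(3k^2 − 60k + 300) + (458k − 4580)
  3k^2 − 60k + 300 = ((3/458)k − 15/229)(458k − 4580) + (0)
Last nonzero remainder: 458k − 4580. Dividing through by 458 gives the monic gcd k − 10.

k − 10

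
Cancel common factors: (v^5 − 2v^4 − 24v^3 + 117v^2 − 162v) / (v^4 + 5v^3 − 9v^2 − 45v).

(v^3 + v^2 − 21v + 54)/(v^2 + 8v + 15)

Euclidean algorithm in ℚ[v]:
  v^5 − 2v^4 − 24v^3 + 117v^2 − 162v = (v − 7)(v^4 + 5v^3 − 9v^2 − 45v) + (20v^3 + 99v^2 − 477v)
  v^4 + 5v^3 − 9v^2 − 45v = ((1/20)v + 1/400)(20v^3 + 99v^2 − 477v) + ((5841/400)v^2 − (17523/400)v)
  20v^3 + 99v^2 − 477v = ((8000/5841)v + 21200/1947)((5841/400)v^2 − (17523/400)v) + (0)
Last nonzero remainder: (5841/400)v^2 − (17523/400)v. Dividing through by 5841/400 gives the monic gcd v^2 − 3v.
Cancel v^2 − 3v from numerator and denominator to get the reduced form.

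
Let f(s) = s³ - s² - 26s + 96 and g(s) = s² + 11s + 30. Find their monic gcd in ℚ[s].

Repeated division with remainder:
  s³ - s² - 26s + 96 = (s - 12)(s² + 11s + 30) + (76s + 456)
  s² + 11s + 30 = ((1/76)s + 5/76)(76s + 456) + (0)
Last nonzero remainder: 76s + 456. Dividing through by 76 gives the monic gcd s + 6.

s + 6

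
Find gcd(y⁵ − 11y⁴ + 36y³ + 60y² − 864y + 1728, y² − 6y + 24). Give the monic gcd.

y² − 6y + 24

Euclidean algorithm in ℚ[y]:
  y⁵ − 11y⁴ + 36y³ + 60y² − 864y + 1728 = (y³ − 5y² − 18y + 72)(y² − 6y + 24) + (0)
The last nonzero remainder y² − 6y + 24 is already monic.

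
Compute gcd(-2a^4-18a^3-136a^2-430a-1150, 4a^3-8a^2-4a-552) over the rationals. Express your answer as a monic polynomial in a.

Euclidean algorithm in ℚ[a]:
  -2a^4-18a^3-136a^2-430a-1150 = (-(1/2)a-11/2)(4a^3-8a^2-4a-552) + (-182a^2-728a-4186)
  4a^3-8a^2-4a-552 = (-(2/91)a+12/91)(-182a^2-728a-4186) + (0)
Last nonzero remainder: -182a^2-728a-4186. Dividing through by -182 gives the monic gcd a^2+4a+23.

a^2+4a+23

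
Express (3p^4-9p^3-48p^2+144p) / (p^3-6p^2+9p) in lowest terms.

Euclidean algorithm in ℚ[p]:
  3p^4-9p^3-48p^2+144p = (3p+9)(p^3-6p^2+9p) + (-21p^2+63p)
  p^3-6p^2+9p = (-(1/21)p+1/7)(-21p^2+63p) + (0)
Last nonzero remainder: -21p^2+63p. Dividing through by -21 gives the monic gcd p^2-3p.
Cancel p^2-3p from numerator and denominator to get the reduced form.

(3p^2-48)/(p-3)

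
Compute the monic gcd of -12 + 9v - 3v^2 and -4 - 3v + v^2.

1

Repeated division with remainder:
  -3v^2 + 9v - 12 = (-3)(v^2 - 3v - 4) + (-24)
  v^2 - 3v - 4 = (-(1/24)v^2 + (1/8)v + 1/6)(-24) + (0)
The last nonzero remainder is the constant -24, so the polynomials are coprime and gcd = 1.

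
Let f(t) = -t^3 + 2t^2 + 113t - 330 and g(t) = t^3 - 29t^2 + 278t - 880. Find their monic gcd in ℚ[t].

Euclidean algorithm in ℚ[t]:
  -t^3 + 2t^2 + 113t - 330 = (-1)(t^3 - 29t^2 + 278t - 880) + (-27t^2 + 391t - 1210)
  t^3 - 29t^2 + 278t - 880 = (-(1/27)t + 392/729)(-27t^2 + 391t - 1210) + ((16720/729)t - 167200/729)
  -27t^2 + 391t - 1210 = (-(19683/16720)t + 8019/1520)((16720/729)t - 167200/729) + (0)
Last nonzero remainder: (16720/729)t - 167200/729. Dividing through by 16720/729 gives the monic gcd t - 10.

t - 10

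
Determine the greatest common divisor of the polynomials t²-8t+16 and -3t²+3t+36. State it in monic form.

t-4

By polynomial division,
  t²-8t+16 = (-1/3)(-3t²+3t+36) + (-7t+28)
  -3t²+3t+36 = ((3/7)t+9/7)(-7t+28) + (0)
Last nonzero remainder: -7t+28. Dividing through by -7 gives the monic gcd t-4.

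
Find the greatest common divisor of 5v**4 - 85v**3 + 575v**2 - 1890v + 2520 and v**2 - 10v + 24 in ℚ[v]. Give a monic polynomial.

v**2 - 10v + 24

Apply the Euclidean algorithm:
  5v**4 - 85v**3 + 575v**2 - 1890v + 2520 = (5v**2 - 35v + 105)(v**2 - 10v + 24) + (0)
The last nonzero remainder v**2 - 10v + 24 is already monic.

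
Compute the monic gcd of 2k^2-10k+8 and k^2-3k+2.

k-1

Apply the Euclidean algorithm:
  2k^2-10k+8 = (2)(k^2-3k+2) + (-4k+4)
  k^2-3k+2 = (-(1/4)k+1/2)(-4k+4) + (0)
Last nonzero remainder: -4k+4. Dividing through by -4 gives the monic gcd k-1.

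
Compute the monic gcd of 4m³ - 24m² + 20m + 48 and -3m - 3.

m + 1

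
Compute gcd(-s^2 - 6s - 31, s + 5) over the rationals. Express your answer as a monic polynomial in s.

1

Repeated division with remainder:
  -s^2 - 6s - 31 = (-s - 1)(s + 5) + (-26)
  s + 5 = (-(1/26)s - 5/26)(-26) + (0)
The last nonzero remainder is the constant -26, so the polynomials are coprime and gcd = 1.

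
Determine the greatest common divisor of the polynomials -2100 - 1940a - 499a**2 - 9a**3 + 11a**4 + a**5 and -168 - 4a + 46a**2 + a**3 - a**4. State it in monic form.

By polynomial division,
  a**5 + 11a**4 - 9a**3 - 499a**2 - 1940a - 2100 = (-a - 12)(-a**4 + a**3 + 46a**2 - 4a - 168) + (49a**3 + 49a**2 - 2156a - 4116)
  -a**4 + a**3 + 46a**2 - 4a - 168 = (-(1/49)a + 2/49)(49a**3 + 49a**2 - 2156a - 4116) + (0)
Last nonzero remainder: 49a**3 + 49a**2 - 2156a - 4116. Dividing through by 49 gives the monic gcd a**3 + a**2 - 44a - 84.

-84 - 44a + a**2 + a**3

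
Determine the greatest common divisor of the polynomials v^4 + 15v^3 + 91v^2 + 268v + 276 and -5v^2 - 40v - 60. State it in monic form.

Euclidean algorithm in ℚ[v]:
  v^4 + 15v^3 + 91v^2 + 268v + 276 = (-(1/5)v^2 - (7/5)v - 23/5)(-5v^2 - 40v - 60) + (0)
Last nonzero remainder: -5v^2 - 40v - 60. Dividing through by -5 gives the monic gcd v^2 + 8v + 12.

v^2 + 8v + 12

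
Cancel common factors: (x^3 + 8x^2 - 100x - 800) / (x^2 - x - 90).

(x^2 + 18x + 80)/(x + 9)

Euclidean algorithm in ℚ[x]:
  x^3 + 8x^2 - 100x - 800 = (x + 9)(x^2 - x - 90) + (-x + 10)
  x^2 - x - 90 = (-x - 9)(-x + 10) + (0)
Last nonzero remainder: -x + 10. Dividing through by -1 gives the monic gcd x - 10.
Cancel x - 10 from numerator and denominator to get the reduced form.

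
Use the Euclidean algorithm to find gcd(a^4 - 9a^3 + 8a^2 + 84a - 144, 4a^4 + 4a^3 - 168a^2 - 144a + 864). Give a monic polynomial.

a^3 - 5a^2 - 12a + 36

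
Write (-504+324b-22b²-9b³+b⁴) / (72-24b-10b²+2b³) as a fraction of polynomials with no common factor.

By polynomial division,
  b⁴-9b³-22b²+324b-504 = ((1/2)b-2)(2b³-10b²-24b+72) + (-30b²+240b-360)
  2b³-10b²-24b+72 = (-(1/15)b-1/5)(-30b²+240b-360) + (0)
Last nonzero remainder: -30b²+240b-360. Dividing through by -30 gives the monic gcd b²-8b+12.
Cancel b²-8b+12 from numerator and denominator to get the reduced form.

(-42-b+b²)/(6+2b)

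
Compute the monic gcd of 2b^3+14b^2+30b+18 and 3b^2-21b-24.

Euclidean algorithm in ℚ[b]:
  2b^3+14b^2+30b+18 = ((2/3)b+28/3)(3b^2-21b-24) + (242b+242)
  3b^2-21b-24 = ((3/242)b-12/121)(242b+242) + (0)
Last nonzero remainder: 242b+242. Dividing through by 242 gives the monic gcd b+1.

b+1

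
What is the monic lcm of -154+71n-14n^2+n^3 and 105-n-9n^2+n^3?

2310-757n-86n^2+84n^3-16n^4+n^5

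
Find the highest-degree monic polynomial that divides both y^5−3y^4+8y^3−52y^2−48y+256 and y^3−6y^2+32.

y^2−2y−8

Repeated division with remainder:
  y^5−3y^4+8y^3−52y^2−48y+256 = (y^2+3y+26)(y^3−6y^2+32) + (72y^2−144y−576)
  y^3−6y^2+32 = ((1/72)y−1/18)(72y^2−144y−576) + (0)
Last nonzero remainder: 72y^2−144y−576. Dividing through by 72 gives the monic gcd y^2−2y−8.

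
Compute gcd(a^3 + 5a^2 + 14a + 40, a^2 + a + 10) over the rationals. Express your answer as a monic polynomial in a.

a^2 + a + 10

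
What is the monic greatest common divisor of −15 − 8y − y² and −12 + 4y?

Apply the Euclidean algorithm:
  −y² − 8y − 15 = (−(1/4)y − 11/4)(4y − 12) + (−48)
  4y − 12 = (−(1/12)y + 1/4)(−48) + (0)
The last nonzero remainder is the constant −48, so the polynomials are coprime and gcd = 1.

1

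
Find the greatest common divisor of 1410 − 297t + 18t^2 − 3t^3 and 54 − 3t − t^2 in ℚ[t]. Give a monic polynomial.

1

Apply the Euclidean algorithm:
  −3t^3 + 18t^2 − 297t + 1410 = (3t − 27)(−t^2 − 3t + 54) + (−540t + 2868)
  −t^2 − 3t + 54 = ((1/540)t + 187/12150)(−540t + 2868) + (19964/2025)
  −540t + 2868 = (−(273375/4991)t + 1451925/4991)(19964/2025) + (0)
The last nonzero remainder is the constant 19964/2025, so the polynomials are coprime and gcd = 1.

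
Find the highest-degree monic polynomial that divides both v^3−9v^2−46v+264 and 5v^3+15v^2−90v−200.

v−4

Apply the Euclidean algorithm:
  v^3−9v^2−46v+264 = (1/5)(5v^3+15v^2−90v−200) + (−12v^2−28v+304)
  5v^3+15v^2−90v−200 = (−(5/12)v−5/18)(−12v^2−28v+304) + ((260/9)v−1040/9)
  −12v^2−28v+304 = (−(27/65)v−171/65)((260/9)v−1040/9) + (0)
Last nonzero remainder: (260/9)v−1040/9. Dividing through by 260/9 gives the monic gcd v−4.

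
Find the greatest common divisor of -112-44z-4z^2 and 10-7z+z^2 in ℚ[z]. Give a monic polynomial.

1

Euclidean algorithm in ℚ[z]:
  -4z^2-44z-112 = (-4)(z^2-7z+10) + (-72z-72)
  z^2-7z+10 = (-(1/72)z+1/9)(-72z-72) + (18)
  -72z-72 = (-4z-4)(18) + (0)
The last nonzero remainder is the constant 18, so the polynomials are coprime and gcd = 1.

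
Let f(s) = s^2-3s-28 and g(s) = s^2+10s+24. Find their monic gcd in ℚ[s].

Apply the Euclidean algorithm:
  s^2-3s-28 = (s^2+10s+24) + (-13s-52)
  s^2+10s+24 = (-(1/13)s-6/13)(-13s-52) + (0)
Last nonzero remainder: -13s-52. Dividing through by -13 gives the monic gcd s+4.

s+4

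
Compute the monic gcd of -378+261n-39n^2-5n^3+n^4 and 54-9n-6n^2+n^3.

Apply the Euclidean algorithm:
  n^4-5n^3-39n^2+261n-378 = (n+1)(n^3-6n^2-9n+54) + (-24n^2+216n-432)
  n^3-6n^2-9n+54 = (-(1/24)n-1/8)(-24n^2+216n-432) + (0)
Last nonzero remainder: -24n^2+216n-432. Dividing through by -24 gives the monic gcd n^2-9n+18.

18-9n+n^2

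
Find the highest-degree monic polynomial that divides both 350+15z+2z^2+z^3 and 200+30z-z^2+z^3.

50-5z+z^2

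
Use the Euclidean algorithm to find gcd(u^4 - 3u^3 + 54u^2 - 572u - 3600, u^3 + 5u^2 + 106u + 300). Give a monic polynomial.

By polynomial division,
  u^4 - 3u^3 + 54u^2 - 572u - 3600 = (u - 8)(u^3 + 5u^2 + 106u + 300) + (-12u^2 - 24u - 1200)
  u^3 + 5u^2 + 106u + 300 = (-(1/12)u - 1/4)(-12u^2 - 24u - 1200) + (0)
Last nonzero remainder: -12u^2 - 24u - 1200. Dividing through by -12 gives the monic gcd u^2 + 2u + 100.

u^2 + 2u + 100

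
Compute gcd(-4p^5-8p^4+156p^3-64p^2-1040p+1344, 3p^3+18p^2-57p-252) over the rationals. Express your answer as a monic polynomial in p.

p^3+6p^2-19p-84

Apply the Euclidean algorithm:
  -4p^5-8p^4+156p^3-64p^2-1040p+1344 = (-(4/3)p^2+(16/3)p-16/3)(3p^3+18p^2-57p-252) + (0)
Last nonzero remainder: 3p^3+18p^2-57p-252. Dividing through by 3 gives the monic gcd p^3+6p^2-19p-84.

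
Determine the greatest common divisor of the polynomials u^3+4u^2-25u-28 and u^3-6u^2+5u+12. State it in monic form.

u^2-3u-4

Euclidean algorithm in ℚ[u]:
  u^3+4u^2-25u-28 = (u^3-6u^2+5u+12) + (10u^2-30u-40)
  u^3-6u^2+5u+12 = ((1/10)u-3/10)(10u^2-30u-40) + (0)
Last nonzero remainder: 10u^2-30u-40. Dividing through by 10 gives the monic gcd u^2-3u-4.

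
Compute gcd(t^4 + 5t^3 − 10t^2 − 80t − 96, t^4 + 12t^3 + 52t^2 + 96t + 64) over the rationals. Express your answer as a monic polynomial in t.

Repeated division with remainder:
  t^4 + 5t^3 − 10t^2 − 80t − 96 = (t^4 + 12t^3 + 52t^2 + 96t + 64) + (−7t^3 − 62t^2 − 176t − 160)
  t^4 + 12t^3 + 52t^2 + 96t + 64 = (−(1/7)t − 22/49)(−7t^3 − 62t^2 − 176t − 160) + (−(48/49)t^2 − (288/49)t − 384/49)
  −7t^3 − 62t^2 − 176t − 160 = ((343/48)t + 245/12)(−(48/49)t^2 − (288/49)t − 384/49) + (0)
Last nonzero remainder: −(48/49)t^2 − (288/49)t − 384/49. Dividing through by −48/49 gives the monic gcd t^2 + 6t + 8.

t^2 + 6t + 8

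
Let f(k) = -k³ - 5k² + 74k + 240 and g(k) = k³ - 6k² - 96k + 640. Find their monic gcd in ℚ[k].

k² + 2k - 80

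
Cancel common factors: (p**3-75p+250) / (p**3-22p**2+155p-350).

(p**2+5p-50)/(p**2-17p+70)

By polynomial division,
  p**3-75p+250 = (p**3-22p**2+155p-350) + (22p**2-230p+600)
  p**3-22p**2+155p-350 = ((1/22)p-127/242)(22p**2-230p+600) + ((850/121)p-4250/121)
  22p**2-230p+600 = ((1331/425)p-1452/85)((850/121)p-4250/121) + (0)
Last nonzero remainder: (850/121)p-4250/121. Dividing through by 850/121 gives the monic gcd p-5.
Cancel p-5 from numerator and denominator to get the reduced form.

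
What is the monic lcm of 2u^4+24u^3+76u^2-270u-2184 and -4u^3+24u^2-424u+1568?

u^6+10u^5+112u^4+965u^3+2902u^2-11046u-107016

By polynomial division,
  2u^4+24u^3+76u^2-270u-2184 = (-(1/2)u-9)(-4u^3+24u^2-424u+1568) + (80u^2-3302u+11928)
  -4u^3+24u^2-424u+1568 = (-(1/20)u-1411/800)(80u^2-3302u+11928) + (-(2260601/400)u+2260601/100)
  80u^2-3302u+11928 = (-(32000/2260601)u+170400/322943)(-(2260601/400)u+2260601/100) + (0)
Last nonzero remainder: -(2260601/400)u+2260601/100. Dividing through by -2260601/400 gives the monic gcd u-4.
Then lcm(f, g) = f·g / gcd(f, g); expanding and making the result monic gives the answer.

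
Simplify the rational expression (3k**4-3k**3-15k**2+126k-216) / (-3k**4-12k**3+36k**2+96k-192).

(-k**2+3k-9)/(k**2+2k-8)

By polynomial division,
  3k**4-3k**3-15k**2+126k-216 = (-1)(-3k**4-12k**3+36k**2+96k-192) + (-15k**3+21k**2+222k-408)
  -3k**4-12k**3+36k**2+96k-192 = ((1/5)k+27/25)(-15k**3+21k**2+222k-408) + (-(777/25)k**2-(1554/25)k+6216/25)
  -15k**3+21k**2+222k-408 = ((125/259)k-425/259)(-(777/25)k**2-(1554/25)k+6216/25) + (0)
Last nonzero remainder: -(777/25)k**2-(1554/25)k+6216/25. Dividing through by -777/25 gives the monic gcd k**2+2k-8.
Cancel k**2+2k-8 from numerator and denominator to get the reduced form.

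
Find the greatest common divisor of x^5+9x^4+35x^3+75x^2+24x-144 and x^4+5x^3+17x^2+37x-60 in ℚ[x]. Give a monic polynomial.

x^2+3x-4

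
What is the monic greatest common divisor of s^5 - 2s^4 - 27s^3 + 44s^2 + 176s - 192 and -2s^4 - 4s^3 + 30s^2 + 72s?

s^2 - s - 12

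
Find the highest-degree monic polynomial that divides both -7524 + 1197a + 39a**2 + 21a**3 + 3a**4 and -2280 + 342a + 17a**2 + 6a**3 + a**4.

Repeated division with remainder:
  3a**4 + 21a**3 + 39a**2 + 1197a - 7524 = (3)(a**4 + 6a**3 + 17a**2 + 342a - 2280) + (3a**3 - 12a**2 + 171a - 684)
  a**4 + 6a**3 + 17a**2 + 342a - 2280 = ((1/3)a + 10/3)(3a**3 - 12a**2 + 171a - 684) + (0)
Last nonzero remainder: 3a**3 - 12a**2 + 171a - 684. Dividing through by 3 gives the monic gcd a**3 - 4a**2 + 57a - 228.

-228 + 57a - 4a**2 + a**3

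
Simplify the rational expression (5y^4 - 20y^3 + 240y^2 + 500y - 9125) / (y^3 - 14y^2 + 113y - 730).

(5y^2 - 125)/(y - 10)

Euclidean algorithm in ℚ[y]:
  5y^4 - 20y^3 + 240y^2 + 500y - 9125 = (5y + 50)(y^3 - 14y^2 + 113y - 730) + (375y^2 - 1500y + 27375)
  y^3 - 14y^2 + 113y - 730 = ((1/375)y - 2/75)(375y^2 - 1500y + 27375) + (0)
Last nonzero remainder: 375y^2 - 1500y + 27375. Dividing through by 375 gives the monic gcd y^2 - 4y + 73.
Cancel y^2 - 4y + 73 from numerator and denominator to get the reduced form.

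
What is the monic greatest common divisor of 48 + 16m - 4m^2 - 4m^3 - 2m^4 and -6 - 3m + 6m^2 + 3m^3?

2 + m

By polynomial division,
  -2m^4 - 4m^3 - 4m^2 + 16m + 48 = (-(2/3)m)(3m^3 + 6m^2 - 3m - 6) + (-6m^2 + 12m + 48)
  3m^3 + 6m^2 - 3m - 6 = (-(1/2)m - 2)(-6m^2 + 12m + 48) + (45m + 90)
  -6m^2 + 12m + 48 = (-(2/15)m + 8/15)(45m + 90) + (0)
Last nonzero remainder: 45m + 90. Dividing through by 45 gives the monic gcd m + 2.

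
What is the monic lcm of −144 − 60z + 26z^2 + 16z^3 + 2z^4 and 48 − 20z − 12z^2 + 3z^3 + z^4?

Apply the Euclidean algorithm:
  2z^4 + 16z^3 + 26z^2 − 60z − 144 = (2)(z^4 + 3z^3 − 12z^2 − 20z + 48) + (10z^3 + 50z^2 − 20z − 240)
  z^4 + 3z^3 − 12z^2 − 20z + 48 = ((1/10)z − 1/5)(10z^3 + 50z^2 − 20z − 240) + (0)
Last nonzero remainder: 10z^3 + 50z^2 − 20z − 240. Dividing through by 10 gives the monic gcd z^3 + 5z^2 − 2z − 24.
Then lcm(f, g) = f·g / gcd(f, g); expanding and making the result monic gives the answer.

144 − 12z − 56z^2 − 3z^3 + 6z^4 + z^5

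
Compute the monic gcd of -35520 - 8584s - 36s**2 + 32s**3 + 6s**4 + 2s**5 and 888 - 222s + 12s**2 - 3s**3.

74 + s**2

Euclidean algorithm in ℚ[s]:
  2s**5 + 6s**4 + 32s**3 - 36s**2 - 8584s - 35520 = (-(2/3)s**2 - (14/3)s + 20)(-3s**3 + 12s**2 - 222s + 888) + (-720s**2 - 53280)
  -3s**3 + 12s**2 - 222s + 888 = ((1/240)s - 1/60)(-720s**2 - 53280) + (0)
Last nonzero remainder: -720s**2 - 53280. Dividing through by -720 gives the monic gcd s**2 + 74.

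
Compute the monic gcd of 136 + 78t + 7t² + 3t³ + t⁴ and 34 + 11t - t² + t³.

34 + 11t - t² + t³

Apply the Euclidean algorithm:
  t⁴ + 3t³ + 7t² + 78t + 136 = (t + 4)(t³ - t² + 11t + 34) + (0)
The last nonzero remainder t³ - t² + 11t + 34 is already monic.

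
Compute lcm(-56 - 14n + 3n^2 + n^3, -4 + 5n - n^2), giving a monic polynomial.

56 - 42n - 17n^2 + 2n^3 + n^4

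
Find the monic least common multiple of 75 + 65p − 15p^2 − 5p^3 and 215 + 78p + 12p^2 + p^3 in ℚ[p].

−645 − 664p + 23p^2 + 51p^3 + 10p^4 + p^5

Apply the Euclidean algorithm:
  −5p^3 − 15p^2 + 65p + 75 = (−5)(p^3 + 12p^2 + 78p + 215) + (45p^2 + 455p + 1150)
  p^3 + 12p^2 + 78p + 215 = ((1/45)p + 17/405)(45p^2 + 455p + 1150) + ((2701/81)p + 13505/81)
  45p^2 + 455p + 1150 = ((3645/2701)p + 18630/2701)((2701/81)p + 13505/81) + (0)
Last nonzero remainder: (2701/81)p + 13505/81. Dividing through by 2701/81 gives the monic gcd p + 5.
Then lcm(f, g) = f·g / gcd(f, g); expanding and making the result monic gives the answer.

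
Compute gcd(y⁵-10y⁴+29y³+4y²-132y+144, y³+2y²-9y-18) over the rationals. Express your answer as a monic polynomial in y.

Euclidean algorithm in ℚ[y]:
  y⁵-10y⁴+29y³+4y²-132y+144 = (y²-12y+62)(y³+2y²-9y-18) + (-210y²+210y+1260)
  y³+2y²-9y-18 = (-(1/210)y-1/70)(-210y²+210y+1260) + (0)
Last nonzero remainder: -210y²+210y+1260. Dividing through by -210 gives the monic gcd y²-y-6.

y²-y-6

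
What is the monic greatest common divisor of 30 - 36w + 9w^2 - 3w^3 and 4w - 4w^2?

-1 + w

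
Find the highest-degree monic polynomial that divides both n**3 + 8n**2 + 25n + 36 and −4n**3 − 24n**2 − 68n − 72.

n**2 + 4n + 9

Repeated division with remainder:
  n**3 + 8n**2 + 25n + 36 = (−1/4)(−4n**3 − 24n**2 − 68n − 72) + (2n**2 + 8n + 18)
  −4n**3 − 24n**2 − 68n − 72 = (−2n − 4)(2n**2 + 8n + 18) + (0)
Last nonzero remainder: 2n**2 + 8n + 18. Dividing through by 2 gives the monic gcd n**2 + 4n + 9.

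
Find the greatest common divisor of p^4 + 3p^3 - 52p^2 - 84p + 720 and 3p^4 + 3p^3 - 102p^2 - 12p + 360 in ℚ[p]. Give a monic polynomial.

p^2 + p - 30

Repeated division with remainder:
  p^4 + 3p^3 - 52p^2 - 84p + 720 = (1/3)(3p^4 + 3p^3 - 102p^2 - 12p + 360) + (2p^3 - 18p^2 - 80p + 600)
  3p^4 + 3p^3 - 102p^2 - 12p + 360 = ((3/2)p + 15)(2p^3 - 18p^2 - 80p + 600) + (288p^2 + 288p - 8640)
  2p^3 - 18p^2 - 80p + 600 = ((1/144)p - 5/72)(288p^2 + 288p - 8640) + (0)
Last nonzero remainder: 288p^2 + 288p - 8640. Dividing through by 288 gives the monic gcd p^2 + p - 30.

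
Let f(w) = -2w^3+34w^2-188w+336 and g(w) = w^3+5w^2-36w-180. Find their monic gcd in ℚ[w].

Repeated division with remainder:
  -2w^3+34w^2-188w+336 = (-2)(w^3+5w^2-36w-180) + (44w^2-260w-24)
  w^3+5w^2-36w-180 = ((1/44)w+30/121)(44w^2-260w-24) + ((3510/121)w-21060/121)
  44w^2-260w-24 = ((2662/1755)w+242/1755)((3510/121)w-21060/121) + (0)
Last nonzero remainder: (3510/121)w-21060/121. Dividing through by 3510/121 gives the monic gcd w-6.

w-6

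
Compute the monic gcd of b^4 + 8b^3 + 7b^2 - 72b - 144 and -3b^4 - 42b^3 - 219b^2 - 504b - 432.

b^3 + 11b^2 + 40b + 48

By polynomial division,
  b^4 + 8b^3 + 7b^2 - 72b - 144 = (-1/3)(-3b^4 - 42b^3 - 219b^2 - 504b - 432) + (-6b^3 - 66b^2 - 240b - 288)
  -3b^4 - 42b^3 - 219b^2 - 504b - 432 = ((1/2)b + 3/2)(-6b^3 - 66b^2 - 240b - 288) + (0)
Last nonzero remainder: -6b^3 - 66b^2 - 240b - 288. Dividing through by -6 gives the monic gcd b^3 + 11b^2 + 40b + 48.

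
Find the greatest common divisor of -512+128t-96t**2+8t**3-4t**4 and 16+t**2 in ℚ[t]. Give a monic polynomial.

16+t**2

Apply the Euclidean algorithm:
  -4t**4+8t**3-96t**2+128t-512 = (-4t**2+8t-32)(t**2+16) + (0)
The last nonzero remainder t**2+16 is already monic.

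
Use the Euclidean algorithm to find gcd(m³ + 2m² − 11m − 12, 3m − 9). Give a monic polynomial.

m − 3

By polynomial division,
  m³ + 2m² − 11m − 12 = ((1/3)m² + (5/3)m + 4/3)(3m − 9) + (0)
Last nonzero remainder: 3m − 9. Dividing through by 3 gives the monic gcd m − 3.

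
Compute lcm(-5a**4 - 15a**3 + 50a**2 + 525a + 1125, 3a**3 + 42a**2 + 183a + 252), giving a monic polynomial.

a**6 + 14a**5 + 51a**4 - 131a**3 - 1660a**2 - 5415a - 6300

By polynomial division,
  -5a**4 - 15a**3 + 50a**2 + 525a + 1125 = (-(5/3)a + 55/3)(3a**3 + 42a**2 + 183a + 252) + (-415a**2 - 2410a - 3495)
  3a**3 + 42a**2 + 183a + 252 = (-(3/415)a - 408/6889)(-415a**2 - 2410a - 3495) + ((103356/6889)a + 310068/6889)
  -415a**2 - 2410a - 3495 = (-(2858935/103356)a - 8025685/103356)((103356/6889)a + 310068/6889) + (0)
Last nonzero remainder: (103356/6889)a + 310068/6889. Dividing through by 103356/6889 gives the monic gcd a + 3.
Then lcm(f, g) = f·g / gcd(f, g); expanding and making the result monic gives the answer.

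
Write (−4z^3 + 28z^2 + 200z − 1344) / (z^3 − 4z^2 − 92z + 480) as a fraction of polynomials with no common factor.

By polynomial division,
  −4z^3 + 28z^2 + 200z − 1344 = (−4)(z^3 − 4z^2 − 92z + 480) + (12z^2 − 168z + 576)
  z^3 − 4z^2 − 92z + 480 = ((1/12)z + 5/6)(12z^2 − 168z + 576) + (0)
Last nonzero remainder: 12z^2 − 168z + 576. Dividing through by 12 gives the monic gcd z^2 − 14z + 48.
Cancel z^2 − 14z + 48 from numerator and denominator to get the reduced form.

(−4z − 28)/(z + 10)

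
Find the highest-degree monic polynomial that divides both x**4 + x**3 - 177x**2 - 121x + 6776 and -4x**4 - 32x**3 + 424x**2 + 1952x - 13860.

x**2 + 4x - 77

Repeated division with remainder:
  x**4 + x**3 - 177x**2 - 121x + 6776 = (-1/4)(-4x**4 - 32x**3 + 424x**2 + 1952x - 13860) + (-7x**3 - 71x**2 + 367x + 3311)
  -4x**4 - 32x**3 + 424x**2 + 1952x - 13860 = ((4/7)x - 60/49)(-7x**3 - 71x**2 + 367x + 3311) + ((6240/49)x**2 + (24960/49)x - 68640/7)
  -7x**3 - 71x**2 + 367x + 3311 = (-(343/6240)x - 2107/6240)((6240/49)x**2 + (24960/49)x - 68640/7) + (0)
Last nonzero remainder: (6240/49)x**2 + (24960/49)x - 68640/7. Dividing through by 6240/49 gives the monic gcd x**2 + 4x - 77.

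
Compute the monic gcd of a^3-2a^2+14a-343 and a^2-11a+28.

a-7

Euclidean algorithm in ℚ[a]:
  a^3-2a^2+14a-343 = (a+9)(a^2-11a+28) + (85a-595)
  a^2-11a+28 = ((1/85)a-4/85)(85a-595) + (0)
Last nonzero remainder: 85a-595. Dividing through by 85 gives the monic gcd a-7.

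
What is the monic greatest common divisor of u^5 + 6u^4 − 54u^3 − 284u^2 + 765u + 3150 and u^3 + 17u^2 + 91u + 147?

Apply the Euclidean algorithm:
  u^5 + 6u^4 − 54u^3 − 284u^2 + 765u + 3150 = (u^2 − 11u + 42)(u^3 + 17u^2 + 91u + 147) + (−144u^2 − 1440u − 3024)
  u^3 + 17u^2 + 91u + 147 = (−(1/144)u − 7/144)(−144u^2 − 1440u − 3024) + (0)
Last nonzero remainder: −144u^2 − 1440u − 3024. Dividing through by −144 gives the monic gcd u^2 + 10u + 21.

u^2 + 10u + 21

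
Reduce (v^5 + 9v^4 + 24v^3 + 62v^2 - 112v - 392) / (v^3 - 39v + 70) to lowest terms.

Apply the Euclidean algorithm:
  v^5 + 9v^4 + 24v^3 + 62v^2 - 112v - 392 = (v^2 + 9v + 63)(v^3 - 39v + 70) + (343v^2 + 1715v - 4802)
  v^3 - 39v + 70 = ((1/343)v - 5/343)(343v^2 + 1715v - 4802) + (0)
Last nonzero remainder: 343v^2 + 1715v - 4802. Dividing through by 343 gives the monic gcd v^2 + 5v - 14.
Cancel v^2 + 5v - 14 from numerator and denominator to get the reduced form.

(v^3 + 4v^2 + 18v + 28)/(v - 5)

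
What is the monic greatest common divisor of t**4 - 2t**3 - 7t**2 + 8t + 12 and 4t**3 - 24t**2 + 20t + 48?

t**2 - 2t - 3

Repeated division with remainder:
  t**4 - 2t**3 - 7t**2 + 8t + 12 = ((1/4)t + 1)(4t**3 - 24t**2 + 20t + 48) + (12t**2 - 24t - 36)
  4t**3 - 24t**2 + 20t + 48 = ((1/3)t - 4/3)(12t**2 - 24t - 36) + (0)
Last nonzero remainder: 12t**2 - 24t - 36. Dividing through by 12 gives the monic gcd t**2 - 2t - 3.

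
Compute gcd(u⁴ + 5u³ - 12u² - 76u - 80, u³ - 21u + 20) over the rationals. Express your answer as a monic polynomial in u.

u² + u - 20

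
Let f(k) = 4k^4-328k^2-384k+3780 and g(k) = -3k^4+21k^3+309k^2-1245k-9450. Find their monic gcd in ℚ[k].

k^3+3k^2-73k-315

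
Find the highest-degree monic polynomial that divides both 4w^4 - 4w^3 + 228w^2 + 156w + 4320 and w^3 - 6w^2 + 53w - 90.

w^2 - 4w + 45

By polynomial division,
  4w^4 - 4w^3 + 228w^2 + 156w + 4320 = (4w + 20)(w^3 - 6w^2 + 53w - 90) + (136w^2 - 544w + 6120)
  w^3 - 6w^2 + 53w - 90 = ((1/136)w - 1/68)(136w^2 - 544w + 6120) + (0)
Last nonzero remainder: 136w^2 - 544w + 6120. Dividing through by 136 gives the monic gcd w^2 - 4w + 45.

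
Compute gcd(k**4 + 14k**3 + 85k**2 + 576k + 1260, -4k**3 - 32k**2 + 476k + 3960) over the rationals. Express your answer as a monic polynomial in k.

k + 10

By polynomial division,
  k**4 + 14k**3 + 85k**2 + 576k + 1260 = (-(1/4)k - 3/2)(-4k**3 - 32k**2 + 476k + 3960) + (156k**2 + 2280k + 7200)
  -4k**3 - 32k**2 + 476k + 3960 = (-(1/39)k + 86/507)(156k**2 + 2280k + 7200) + ((46284/169)k + 462840/169)
  156k**2 + 2280k + 7200 = ((2197/3857)k + 10140/3857)((46284/169)k + 462840/169) + (0)
Last nonzero remainder: (46284/169)k + 462840/169. Dividing through by 46284/169 gives the monic gcd k + 10.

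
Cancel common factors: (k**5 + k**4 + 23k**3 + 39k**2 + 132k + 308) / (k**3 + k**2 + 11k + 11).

(k**3 + k**2 + 12k + 28)/(k + 1)

Euclidean algorithm in ℚ[k]:
  k**5 + k**4 + 23k**3 + 39k**2 + 132k + 308 = (k**2 + 12)(k**3 + k**2 + 11k + 11) + (16k**2 + 176)
  k**3 + k**2 + 11k + 11 = ((1/16)k + 1/16)(16k**2 + 176) + (0)
Last nonzero remainder: 16k**2 + 176. Dividing through by 16 gives the monic gcd k**2 + 11.
Cancel k**2 + 11 from numerator and denominator to get the reduced form.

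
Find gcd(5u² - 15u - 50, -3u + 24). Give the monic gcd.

1

Euclidean algorithm in ℚ[u]:
  5u² - 15u - 50 = (-(5/3)u - 25/3)(-3u + 24) + (150)
  -3u + 24 = (-(1/50)u + 4/25)(150) + (0)
The last nonzero remainder is the constant 150, so the polynomials are coprime and gcd = 1.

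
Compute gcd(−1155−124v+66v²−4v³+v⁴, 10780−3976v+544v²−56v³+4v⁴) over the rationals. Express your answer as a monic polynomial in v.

Apply the Euclidean algorithm:
  v⁴−4v³+66v²−124v−1155 = (1/4)(4v⁴−56v³+544v²−3976v+10780) + (10v³−70v²+870v−3850)
  4v⁴−56v³+544v²−3976v+10780 = ((2/5)v−14/5)(10v³−70v²+870v−3850) + (0)
Last nonzero remainder: 10v³−70v²+870v−3850. Dividing through by 10 gives the monic gcd v³−7v²+87v−385.

−385+87v−7v²+v³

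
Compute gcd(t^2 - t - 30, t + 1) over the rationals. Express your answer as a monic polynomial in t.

Euclidean algorithm in ℚ[t]:
  t^2 - t - 30 = (t - 2)(t + 1) + (-28)
  t + 1 = (-(1/28)t - 1/28)(-28) + (0)
The last nonzero remainder is the constant -28, so the polynomials are coprime and gcd = 1.

1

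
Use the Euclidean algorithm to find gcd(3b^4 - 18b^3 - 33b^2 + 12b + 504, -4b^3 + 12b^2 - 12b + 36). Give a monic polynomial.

b - 3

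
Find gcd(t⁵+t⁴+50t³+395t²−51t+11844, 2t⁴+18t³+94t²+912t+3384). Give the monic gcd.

t²−3t+47

Apply the Euclidean algorithm:
  t⁵+t⁴+50t³+395t²−51t+11844 = ((1/2)t−4)(2t⁴+18t³+94t²+912t+3384) + (75t³+315t²+1905t+25380)
  2t⁴+18t³+94t²+912t+3384 = ((2/75)t+16/125)(75t³+315t²+1905t+25380) + ((72/25)t²−(216/25)t+3384/25)
  75t³+315t²+1905t+25380 = ((625/24)t+375/2)((72/25)t²−(216/25)t+3384/25) + (0)
Last nonzero remainder: (72/25)t²−(216/25)t+3384/25. Dividing through by 72/25 gives the monic gcd t²−3t+47.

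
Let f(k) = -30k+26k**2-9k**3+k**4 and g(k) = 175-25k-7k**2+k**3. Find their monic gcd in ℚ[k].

-5+k

By polynomial division,
  k**4-9k**3+26k**2-30k = (k-2)(k**3-7k**2-25k+175) + (37k**2-255k+350)
  k**3-7k**2-25k+175 = ((1/37)k-4/1369)(37k**2-255k+350) + (-(48195/1369)k+240975/1369)
  37k**2-255k+350 = (-(50653/48195)k+2738/1377)(-(48195/1369)k+240975/1369) + (0)
Last nonzero remainder: -(48195/1369)k+240975/1369. Dividing through by -48195/1369 gives the monic gcd k-5.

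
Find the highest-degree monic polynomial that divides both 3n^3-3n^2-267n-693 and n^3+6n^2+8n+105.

By polynomial division,
  3n^3-3n^2-267n-693 = (3)(n^3+6n^2+8n+105) + (-21n^2-291n-1008)
  n^3+6n^2+8n+105 = (-(1/21)n+55/147)(-21n^2-291n-1008) + ((3375/49)n+3375/7)
  -21n^2-291n-1008 = (-(343/1125)n-784/375)((3375/49)n+3375/7) + (0)
Last nonzero remainder: (3375/49)n+3375/7. Dividing through by 3375/49 gives the monic gcd n+7.

n+7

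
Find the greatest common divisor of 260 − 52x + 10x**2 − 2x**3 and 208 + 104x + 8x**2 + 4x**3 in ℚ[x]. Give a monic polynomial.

26 + x**2

Repeated division with remainder:
  −2x**3 + 10x**2 − 52x + 260 = (−1/2)(4x**3 + 8x**2 + 104x + 208) + (14x**2 + 364)
  4x**3 + 8x**2 + 104x + 208 = ((2/7)x + 4/7)(14x**2 + 364) + (0)
Last nonzero remainder: 14x**2 + 364. Dividing through by 14 gives the monic gcd x**2 + 26.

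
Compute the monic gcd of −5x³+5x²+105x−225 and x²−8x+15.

x−3

Repeated division with remainder:
  −5x³+5x²+105x−225 = (−5x−35)(x²−8x+15) + (−100x+300)
  x²−8x+15 = (−(1/100)x+1/20)(−100x+300) + (0)
Last nonzero remainder: −100x+300. Dividing through by −100 gives the monic gcd x−3.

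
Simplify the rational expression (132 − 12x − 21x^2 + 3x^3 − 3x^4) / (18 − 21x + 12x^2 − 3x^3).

(22 + 9x + x^2 + x^3)/(3 − 2x + x^2)

Repeated division with remainder:
  −3x^4 + 3x^3 − 21x^2 − 12x + 132 = (x + 3)(−3x^3 + 12x^2 − 21x + 18) + (−36x^2 + 33x + 78)
  −3x^3 + 12x^2 − 21x + 18 = ((1/12)x − 37/144)(−36x^2 + 33x + 78) + (−(913/48)x + 913/24)
  −36x^2 + 33x + 78 = ((1728/913)x + 1872/913)(−(913/48)x + 913/24) + (0)
Last nonzero remainder: −(913/48)x + 913/24. Dividing through by −913/48 gives the monic gcd x − 2.
Cancel x − 2 from numerator and denominator to get the reduced form.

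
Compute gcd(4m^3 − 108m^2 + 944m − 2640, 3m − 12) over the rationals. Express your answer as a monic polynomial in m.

1

Repeated division with remainder:
  4m^3 − 108m^2 + 944m − 2640 = ((4/3)m^2 − (92/3)m + 192)(3m − 12) + (−336)
  3m − 12 = (−(1/112)m + 1/28)(−336) + (0)
The last nonzero remainder is the constant −336, so the polynomials are coprime and gcd = 1.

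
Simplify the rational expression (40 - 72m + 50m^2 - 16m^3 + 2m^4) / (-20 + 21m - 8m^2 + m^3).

(8 - 8m + 2m^2)/(-4 + m)

Repeated division with remainder:
  2m^4 - 16m^3 + 50m^2 - 72m + 40 = (2m)(m^3 - 8m^2 + 21m - 20) + (8m^2 - 32m + 40)
  m^3 - 8m^2 + 21m - 20 = ((1/8)m - 1/2)(8m^2 - 32m + 40) + (0)
Last nonzero remainder: 8m^2 - 32m + 40. Dividing through by 8 gives the monic gcd m^2 - 4m + 5.
Cancel m^2 - 4m + 5 from numerator and denominator to get the reduced form.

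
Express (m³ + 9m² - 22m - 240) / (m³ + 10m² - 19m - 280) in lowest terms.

(m + 6)/(m + 7)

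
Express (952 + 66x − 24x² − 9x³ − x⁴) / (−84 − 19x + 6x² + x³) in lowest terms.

Apply the Euclidean algorithm:
  −x⁴ − 9x³ − 24x² + 66x + 952 = (−x − 3)(x³ + 6x² − 19x − 84) + (−25x² − 75x + 700)
  x³ + 6x² − 19x − 84 = (−(1/25)x − 3/25)(−25x² − 75x + 700) + (0)
Last nonzero remainder: −25x² − 75x + 700. Dividing through by −25 gives the monic gcd x² + 3x − 28.
Cancel x² + 3x − 28 from numerator and denominator to get the reduced form.

(−34 − 6x − x²)/(3 + x)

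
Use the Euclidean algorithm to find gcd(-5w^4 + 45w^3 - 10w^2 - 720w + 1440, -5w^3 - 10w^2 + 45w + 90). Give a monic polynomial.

Repeated division with remainder:
  -5w^4 + 45w^3 - 10w^2 - 720w + 1440 = (w - 11)(-5w^3 - 10w^2 + 45w + 90) + (-165w^2 - 315w + 2430)
  -5w^3 - 10w^2 + 45w + 90 = ((1/33)w + 1/363)(-165w^2 - 315w + 2430) + (-(3360/121)w + 10080/121)
  -165w^2 - 315w + 2430 = ((1331/224)w + 3267/112)(-(3360/121)w + 10080/121) + (0)
Last nonzero remainder: -(3360/121)w + 10080/121. Dividing through by -3360/121 gives the monic gcd w - 3.

w - 3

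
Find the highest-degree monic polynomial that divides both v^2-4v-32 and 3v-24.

Apply the Euclidean algorithm:
  v^2-4v-32 = ((1/3)v+4/3)(3v-24) + (0)
Last nonzero remainder: 3v-24. Dividing through by 3 gives the monic gcd v-8.

v-8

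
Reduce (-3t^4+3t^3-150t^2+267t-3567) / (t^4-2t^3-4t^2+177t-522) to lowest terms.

Apply the Euclidean algorithm:
  -3t^4+3t^3-150t^2+267t-3567 = (-3)(t^4-2t^3-4t^2+177t-522) + (-3t^3-162t^2+798t-5133)
  t^4-2t^3-4t^2+177t-522 = (-(1/3)t+56/3)(-3t^3-162t^2+798t-5133) + (3286t^2-16430t+95294)
  -3t^3-162t^2+798t-5133 = (-(3/3286)t-177/3286)(3286t^2-16430t+95294) + (0)
Last nonzero remainder: 3286t^2-16430t+95294. Dividing through by 3286 gives the monic gcd t^2-5t+29.
Cancel t^2-5t+29 from numerator and denominator to get the reduced form.

(-3t^2-12t-123)/(t^2+3t-18)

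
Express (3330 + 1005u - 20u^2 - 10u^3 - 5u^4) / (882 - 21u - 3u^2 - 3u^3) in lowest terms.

Apply the Euclidean algorithm:
  -5u^4 - 10u^3 - 20u^2 + 1005u + 3330 = ((5/3)u + 5/3)(-3u^3 - 3u^2 - 21u + 882) + (20u^2 - 430u + 1860)
  -3u^3 - 3u^2 - 21u + 882 = (-(3/20)u - 27/8)(20u^2 - 430u + 1860) + (-(4773/4)u + 14319/2)
  20u^2 - 430u + 1860 = (-(80/4773)u + 1240/4773)(-(4773/4)u + 14319/2) + (0)
Last nonzero remainder: -(4773/4)u + 14319/2. Dividing through by -4773/4 gives the monic gcd u - 6.
Cancel u - 6 from numerator and denominator to get the reduced form.

(555 + 260u + 40u^2 + 5u^3)/(147 + 21u + 3u^2)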